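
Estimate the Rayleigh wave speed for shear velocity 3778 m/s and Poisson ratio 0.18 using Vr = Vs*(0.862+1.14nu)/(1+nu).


Numerator factor = 0.862 + 1.14*0.18 = 1.0672
Denominator = 1 + 0.18 = 1.18
Vr = 3778 * 1.0672 / 1.18 = 3416.85 m/s

3416.85


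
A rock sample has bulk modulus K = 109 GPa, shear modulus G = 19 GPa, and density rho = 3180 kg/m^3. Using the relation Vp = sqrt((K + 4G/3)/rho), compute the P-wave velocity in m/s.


First compute the effective modulus:
K + 4G/3 = 109e9 + 4*19e9/3 = 134333333333.33 Pa
Then divide by density:
134333333333.33 / 3180 = 42243186.5828 Pa/(kg/m^3)
Take the square root:
Vp = sqrt(42243186.5828) = 6499.48 m/s

6499.48


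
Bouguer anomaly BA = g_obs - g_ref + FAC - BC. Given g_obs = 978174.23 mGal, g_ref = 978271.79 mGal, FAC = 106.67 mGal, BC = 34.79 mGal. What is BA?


BA = g_obs - g_ref + FAC - BC
= 978174.23 - 978271.79 + 106.67 - 34.79
= -25.68 mGal

-25.68


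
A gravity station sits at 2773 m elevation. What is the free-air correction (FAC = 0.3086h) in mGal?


FAC = 0.3086 * h
= 0.3086 * 2773
= 855.7478 mGal

855.7478


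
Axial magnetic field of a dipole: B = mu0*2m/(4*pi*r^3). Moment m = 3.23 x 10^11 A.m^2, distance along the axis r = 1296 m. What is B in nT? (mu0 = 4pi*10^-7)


m = 3.23 x 10^11 = 323000000000 A.m^2
2m = 646000000000 A.m^2
r^3 = 1296^3 = 2176782336
B = (4pi*10^-7) * 646000000000 / (4*pi * 2176782336) * 1e9
= 811787.541688 / 27354253580.97 * 1e9
= 29676.8303 nT

29676.8303


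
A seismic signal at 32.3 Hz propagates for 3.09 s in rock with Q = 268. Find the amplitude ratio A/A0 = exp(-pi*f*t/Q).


pi*f*t/Q = pi*32.3*3.09/268 = 1.169974
A/A0 = exp(-1.169974) = 0.310375

0.310375


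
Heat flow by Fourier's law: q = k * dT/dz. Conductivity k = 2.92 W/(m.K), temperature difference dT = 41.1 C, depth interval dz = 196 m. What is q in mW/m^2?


q = k * dT / dz * 1000
= 2.92 * 41.1 / 196 * 1000
= 0.612306 * 1000
= 612.3061 mW/m^2

612.3061


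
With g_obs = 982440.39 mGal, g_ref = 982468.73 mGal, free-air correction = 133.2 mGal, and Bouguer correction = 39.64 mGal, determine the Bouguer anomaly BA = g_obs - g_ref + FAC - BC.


BA = g_obs - g_ref + FAC - BC
= 982440.39 - 982468.73 + 133.2 - 39.64
= 65.22 mGal

65.22


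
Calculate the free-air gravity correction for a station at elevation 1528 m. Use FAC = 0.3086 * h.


FAC = 0.3086 * h
= 0.3086 * 1528
= 471.5408 mGal

471.5408


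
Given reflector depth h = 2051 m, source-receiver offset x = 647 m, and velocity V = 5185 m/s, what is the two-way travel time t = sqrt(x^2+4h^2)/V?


x^2 + 4h^2 = 647^2 + 4*2051^2 = 418609 + 16826404 = 17245013
sqrt(17245013) = 4152.7115
t = 4152.7115 / 5185 = 0.8009 s

0.8009


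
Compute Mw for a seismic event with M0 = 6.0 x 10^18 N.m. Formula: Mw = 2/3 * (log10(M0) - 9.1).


log10(M0) = log10(6.0 x 10^18) = 18.7782
Mw = 2/3 * (18.7782 - 9.1)
= 2/3 * 9.6782
= 6.45

6.45


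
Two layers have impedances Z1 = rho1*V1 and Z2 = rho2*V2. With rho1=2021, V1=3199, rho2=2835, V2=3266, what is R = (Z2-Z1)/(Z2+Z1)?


Z1 = 2021 * 3199 = 6465179
Z2 = 2835 * 3266 = 9259110
R = (9259110 - 6465179) / (9259110 + 6465179) = 2793931 / 15724289 = 0.1777

0.1777


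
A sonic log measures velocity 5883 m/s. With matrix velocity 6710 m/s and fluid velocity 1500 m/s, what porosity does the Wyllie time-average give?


1/V - 1/Vm = 1/5883 - 1/6710 = 2.095e-05
1/Vf - 1/Vm = 1/1500 - 1/6710 = 0.00051764
phi = 2.095e-05 / 0.00051764 = 0.0405

0.0405


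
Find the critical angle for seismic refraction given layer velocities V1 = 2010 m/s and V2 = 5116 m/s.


V1/V2 = 2010/5116 = 0.392885
theta_c = arcsin(0.392885) = 23.1341 degrees

23.1341


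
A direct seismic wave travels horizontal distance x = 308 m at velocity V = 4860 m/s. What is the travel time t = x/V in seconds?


t = x / V
= 308 / 4860
= 0.0634 s

0.0634


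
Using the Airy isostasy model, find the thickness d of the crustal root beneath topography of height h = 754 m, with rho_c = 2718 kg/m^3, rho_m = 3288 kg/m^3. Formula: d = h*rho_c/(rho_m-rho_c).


rho_m - rho_c = 3288 - 2718 = 570
d = 754 * 2718 / 570
= 2049372 / 570
= 3595.39 m

3595.39


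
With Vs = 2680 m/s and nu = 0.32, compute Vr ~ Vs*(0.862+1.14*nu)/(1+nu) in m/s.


Numerator factor = 0.862 + 1.14*0.32 = 1.2268
Denominator = 1 + 0.32 = 1.32
Vr = 2680 * 1.2268 / 1.32 = 2490.78 m/s

2490.78


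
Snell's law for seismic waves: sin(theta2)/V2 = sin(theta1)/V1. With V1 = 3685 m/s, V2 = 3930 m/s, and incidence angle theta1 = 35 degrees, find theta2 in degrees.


sin(theta1) = sin(35 deg) = 0.573576
sin(theta2) = V2/V1 * sin(theta1) = 3930/3685 * 0.573576 = 0.611711
theta2 = arcsin(0.611711) = 37.7133 degrees

37.7133


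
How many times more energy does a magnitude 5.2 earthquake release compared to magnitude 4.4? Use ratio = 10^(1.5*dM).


M2 - M1 = 5.2 - 4.4 = 0.8
1.5 * 0.8 = 1.2
ratio = 10^1.2 = 15.85

15.85


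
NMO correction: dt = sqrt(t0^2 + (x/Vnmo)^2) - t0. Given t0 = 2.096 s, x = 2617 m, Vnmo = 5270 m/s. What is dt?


x/Vnmo = 2617/5270 = 0.496584
(x/Vnmo)^2 = 0.246596
t0^2 = 4.393216
sqrt(4.393216 + 0.246596) = 2.154022
dt = 2.154022 - 2.096 = 0.058022

0.058022


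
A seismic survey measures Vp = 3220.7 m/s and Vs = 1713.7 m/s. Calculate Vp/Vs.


Vp/Vs = 3220.7 / 1713.7
= 1.8794

1.8794


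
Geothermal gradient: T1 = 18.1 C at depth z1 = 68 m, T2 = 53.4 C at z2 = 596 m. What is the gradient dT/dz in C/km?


dT = 53.4 - 18.1 = 35.3 C
dz = 596 - 68 = 528 m
gradient = dT/dz * 1000 = 35.3/528 * 1000 = 66.8561 C/km

66.8561


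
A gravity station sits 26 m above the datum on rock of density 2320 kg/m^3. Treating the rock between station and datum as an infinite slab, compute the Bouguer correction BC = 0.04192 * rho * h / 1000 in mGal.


BC = 0.04192 * rho * h / 1000
= 0.04192 * 2320 * 26 / 1000
= 2.5286 mGal

2.5286


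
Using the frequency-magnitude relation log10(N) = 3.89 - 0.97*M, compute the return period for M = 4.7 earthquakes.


log10(N) = 3.89 - 0.97*4.7 = -0.669
N = 10^-0.669 = 0.214289
T = 1/N = 1/0.214289 = 4.6666 years

4.6666


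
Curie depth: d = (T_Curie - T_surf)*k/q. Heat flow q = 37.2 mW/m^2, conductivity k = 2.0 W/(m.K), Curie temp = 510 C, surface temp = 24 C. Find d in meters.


T_Curie - T_surf = 510 - 24 = 486 C
Convert q to W/m^2: 37.2 mW/m^2 = 0.0372 W/m^2
d = 486 * 2.0 / 0.0372 = 26129.03 m

26129.03


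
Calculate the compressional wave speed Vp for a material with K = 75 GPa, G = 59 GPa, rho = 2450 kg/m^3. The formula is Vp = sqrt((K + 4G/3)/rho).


First compute the effective modulus:
K + 4G/3 = 75e9 + 4*59e9/3 = 153666666666.67 Pa
Then divide by density:
153666666666.67 / 2450 = 62721088.4354 Pa/(kg/m^3)
Take the square root:
Vp = sqrt(62721088.4354) = 7919.66 m/s

7919.66


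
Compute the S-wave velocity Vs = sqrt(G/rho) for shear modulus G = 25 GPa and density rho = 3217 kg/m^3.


Convert G to Pa: G = 25e9 Pa
Compute G/rho = 25e9 / 3217 = 7771215.4181
Vs = sqrt(7771215.4181) = 2787.69 m/s

2787.69


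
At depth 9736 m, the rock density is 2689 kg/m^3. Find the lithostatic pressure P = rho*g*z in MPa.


P = rho * g * z / 1e6
= 2689 * 9.81 * 9736 / 1e6
= 256826820.24 / 1e6
= 256.8268 MPa

256.8268


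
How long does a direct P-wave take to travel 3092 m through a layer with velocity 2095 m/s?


t = x / V
= 3092 / 2095
= 1.4759 s

1.4759


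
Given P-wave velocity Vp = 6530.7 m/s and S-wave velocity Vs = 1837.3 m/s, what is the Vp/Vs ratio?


Vp/Vs = 6530.7 / 1837.3
= 3.5545

3.5545


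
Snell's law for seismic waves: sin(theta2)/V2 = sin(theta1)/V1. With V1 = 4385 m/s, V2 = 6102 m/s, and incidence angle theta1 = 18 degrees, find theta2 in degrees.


sin(theta1) = sin(18 deg) = 0.309017
sin(theta2) = V2/V1 * sin(theta1) = 6102/4385 * 0.309017 = 0.430016
theta2 = arcsin(0.430016) = 25.4686 degrees

25.4686


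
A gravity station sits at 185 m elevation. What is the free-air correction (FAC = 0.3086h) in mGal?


FAC = 0.3086 * h
= 0.3086 * 185
= 57.091 mGal

57.091


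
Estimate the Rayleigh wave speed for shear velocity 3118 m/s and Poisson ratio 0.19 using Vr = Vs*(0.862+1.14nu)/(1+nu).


Numerator factor = 0.862 + 1.14*0.19 = 1.0786
Denominator = 1 + 0.19 = 1.19
Vr = 3118 * 1.0786 / 1.19 = 2826.11 m/s

2826.11


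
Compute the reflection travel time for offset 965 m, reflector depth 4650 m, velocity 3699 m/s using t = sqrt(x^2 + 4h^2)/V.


x^2 + 4h^2 = 965^2 + 4*4650^2 = 931225 + 86490000 = 87421225
sqrt(87421225) = 9349.9318
t = 9349.9318 / 3699 = 2.5277 s

2.5277


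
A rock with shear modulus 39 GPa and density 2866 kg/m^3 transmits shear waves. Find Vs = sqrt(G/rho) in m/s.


Convert G to Pa: G = 39e9 Pa
Compute G/rho = 39e9 / 2866 = 13607815.7711
Vs = sqrt(13607815.7711) = 3688.88 m/s

3688.88


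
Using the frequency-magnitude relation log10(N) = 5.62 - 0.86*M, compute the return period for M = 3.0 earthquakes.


log10(N) = 5.62 - 0.86*3.0 = 3.04
N = 10^3.04 = 1096.478196
T = 1/N = 1/1096.478196 = 0.0009 years

9.000000e-04


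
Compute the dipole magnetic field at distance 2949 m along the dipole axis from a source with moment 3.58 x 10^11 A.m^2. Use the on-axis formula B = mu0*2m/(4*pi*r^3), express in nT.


m = 3.58 x 10^11 = 358000000000 A.m^2
2m = 716000000000 A.m^2
r^3 = 2949^3 = 25646276349
B = (4pi*10^-7) * 716000000000 / (4*pi * 25646276349) * 1e9
= 899752.135988 / 322280613479.81 * 1e9
= 2791.8283 nT

2791.8283


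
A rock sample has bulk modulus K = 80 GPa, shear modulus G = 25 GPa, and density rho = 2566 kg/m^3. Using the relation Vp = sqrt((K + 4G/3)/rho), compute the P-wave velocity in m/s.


First compute the effective modulus:
K + 4G/3 = 80e9 + 4*25e9/3 = 113333333333.33 Pa
Then divide by density:
113333333333.33 / 2566 = 44167316.186 Pa/(kg/m^3)
Take the square root:
Vp = sqrt(44167316.186) = 6645.85 m/s

6645.85


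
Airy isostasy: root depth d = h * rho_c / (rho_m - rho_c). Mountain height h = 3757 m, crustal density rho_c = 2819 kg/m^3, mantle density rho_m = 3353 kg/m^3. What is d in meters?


rho_m - rho_c = 3353 - 2819 = 534
d = 3757 * 2819 / 534
= 10590983 / 534
= 19833.3 m

19833.3


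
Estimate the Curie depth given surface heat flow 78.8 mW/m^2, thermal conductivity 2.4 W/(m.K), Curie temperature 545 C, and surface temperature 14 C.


T_Curie - T_surf = 545 - 14 = 531 C
Convert q to W/m^2: 78.8 mW/m^2 = 0.0788 W/m^2
d = 531 * 2.4 / 0.0788 = 16172.59 m

16172.59


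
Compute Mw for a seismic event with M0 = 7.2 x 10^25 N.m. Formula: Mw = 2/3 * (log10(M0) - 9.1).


log10(M0) = log10(7.2 x 10^25) = 25.8573
Mw = 2/3 * (25.8573 - 9.1)
= 2/3 * 16.7573
= 11.17

11.17


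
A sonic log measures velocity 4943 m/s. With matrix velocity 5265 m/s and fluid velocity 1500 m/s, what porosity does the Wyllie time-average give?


1/V - 1/Vm = 1/4943 - 1/5265 = 1.237e-05
1/Vf - 1/Vm = 1/1500 - 1/5265 = 0.00047673
phi = 1.237e-05 / 0.00047673 = 0.026

0.026


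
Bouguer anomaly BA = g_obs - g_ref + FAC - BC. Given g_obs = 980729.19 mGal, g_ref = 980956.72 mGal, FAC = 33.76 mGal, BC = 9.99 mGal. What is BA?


BA = g_obs - g_ref + FAC - BC
= 980729.19 - 980956.72 + 33.76 - 9.99
= -203.76 mGal

-203.76


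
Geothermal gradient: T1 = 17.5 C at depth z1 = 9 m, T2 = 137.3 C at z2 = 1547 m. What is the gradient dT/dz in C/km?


dT = 137.3 - 17.5 = 119.8 C
dz = 1547 - 9 = 1538 m
gradient = dT/dz * 1000 = 119.8/1538 * 1000 = 77.8934 C/km

77.8934


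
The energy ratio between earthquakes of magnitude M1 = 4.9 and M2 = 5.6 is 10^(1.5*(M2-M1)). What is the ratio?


M2 - M1 = 5.6 - 4.9 = 0.7
1.5 * 0.7 = 1.05
ratio = 10^1.05 = 11.22

11.22


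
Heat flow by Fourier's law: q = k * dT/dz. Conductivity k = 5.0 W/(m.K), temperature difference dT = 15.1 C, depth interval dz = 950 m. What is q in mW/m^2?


q = k * dT / dz * 1000
= 5.0 * 15.1 / 950 * 1000
= 0.079474 * 1000
= 79.4737 mW/m^2

79.4737


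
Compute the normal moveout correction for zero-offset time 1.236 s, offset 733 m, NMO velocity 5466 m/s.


x/Vnmo = 733/5466 = 0.134102
(x/Vnmo)^2 = 0.017983
t0^2 = 1.527696
sqrt(1.527696 + 0.017983) = 1.243254
dt = 1.243254 - 1.236 = 0.007254

0.007254


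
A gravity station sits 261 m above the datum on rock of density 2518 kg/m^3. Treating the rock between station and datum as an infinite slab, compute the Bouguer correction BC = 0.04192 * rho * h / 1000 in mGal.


BC = 0.04192 * rho * h / 1000
= 0.04192 * 2518 * 261 / 1000
= 27.5497 mGal

27.5497


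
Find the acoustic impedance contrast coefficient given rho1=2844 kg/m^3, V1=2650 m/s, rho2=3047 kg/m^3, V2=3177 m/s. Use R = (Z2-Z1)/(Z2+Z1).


Z1 = 2844 * 2650 = 7536600
Z2 = 3047 * 3177 = 9680319
R = (9680319 - 7536600) / (9680319 + 7536600) = 2143719 / 17216919 = 0.1245

0.1245


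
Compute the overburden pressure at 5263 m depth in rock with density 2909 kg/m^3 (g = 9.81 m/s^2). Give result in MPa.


P = rho * g * z / 1e6
= 2909 * 9.81 * 5263 / 1e6
= 150191757.27 / 1e6
= 150.1918 MPa

150.1918


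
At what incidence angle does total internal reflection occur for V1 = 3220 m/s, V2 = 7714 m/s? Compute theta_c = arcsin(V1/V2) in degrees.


V1/V2 = 3220/7714 = 0.417423
theta_c = arcsin(0.417423) = 24.672 degrees

24.672


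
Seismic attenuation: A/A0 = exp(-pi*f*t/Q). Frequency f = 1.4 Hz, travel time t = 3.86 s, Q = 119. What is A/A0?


pi*f*t/Q = pi*1.4*3.86/119 = 0.142665
A/A0 = exp(-0.142665) = 0.867044

0.867044


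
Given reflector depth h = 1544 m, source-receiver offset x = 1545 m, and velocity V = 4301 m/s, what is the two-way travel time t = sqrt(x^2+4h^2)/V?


x^2 + 4h^2 = 1545^2 + 4*1544^2 = 2387025 + 9535744 = 11922769
sqrt(11922769) = 3452.9363
t = 3452.9363 / 4301 = 0.8028 s

0.8028


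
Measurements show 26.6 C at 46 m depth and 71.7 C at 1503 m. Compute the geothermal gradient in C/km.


dT = 71.7 - 26.6 = 45.1 C
dz = 1503 - 46 = 1457 m
gradient = dT/dz * 1000 = 45.1/1457 * 1000 = 30.954 C/km

30.954


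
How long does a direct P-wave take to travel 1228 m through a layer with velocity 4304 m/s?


t = x / V
= 1228 / 4304
= 0.2853 s

0.2853


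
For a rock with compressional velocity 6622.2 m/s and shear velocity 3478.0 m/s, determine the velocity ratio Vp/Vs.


Vp/Vs = 6622.2 / 3478.0
= 1.904

1.904


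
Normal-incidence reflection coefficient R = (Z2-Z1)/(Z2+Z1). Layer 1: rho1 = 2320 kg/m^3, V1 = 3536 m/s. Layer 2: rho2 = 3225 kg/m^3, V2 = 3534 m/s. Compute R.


Z1 = 2320 * 3536 = 8203520
Z2 = 3225 * 3534 = 11397150
R = (11397150 - 8203520) / (11397150 + 8203520) = 3193630 / 19600670 = 0.1629

0.1629


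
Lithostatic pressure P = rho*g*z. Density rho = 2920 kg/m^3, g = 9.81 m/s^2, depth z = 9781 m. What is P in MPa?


P = rho * g * z / 1e6
= 2920 * 9.81 * 9781 / 1e6
= 280178701.2 / 1e6
= 280.1787 MPa

280.1787


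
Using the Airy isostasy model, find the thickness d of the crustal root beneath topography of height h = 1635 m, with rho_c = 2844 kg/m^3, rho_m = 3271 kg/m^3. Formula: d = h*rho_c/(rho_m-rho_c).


rho_m - rho_c = 3271 - 2844 = 427
d = 1635 * 2844 / 427
= 4649940 / 427
= 10889.79 m

10889.79


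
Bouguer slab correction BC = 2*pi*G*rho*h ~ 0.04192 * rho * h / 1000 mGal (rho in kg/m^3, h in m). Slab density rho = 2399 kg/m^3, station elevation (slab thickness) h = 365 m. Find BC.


BC = 0.04192 * rho * h / 1000
= 0.04192 * 2399 * 365 / 1000
= 36.7066 mGal

36.7066


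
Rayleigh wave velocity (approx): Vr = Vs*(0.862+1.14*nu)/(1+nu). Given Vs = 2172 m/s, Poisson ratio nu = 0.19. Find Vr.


Numerator factor = 0.862 + 1.14*0.19 = 1.0786
Denominator = 1 + 0.19 = 1.19
Vr = 2172 * 1.0786 / 1.19 = 1968.67 m/s

1968.67


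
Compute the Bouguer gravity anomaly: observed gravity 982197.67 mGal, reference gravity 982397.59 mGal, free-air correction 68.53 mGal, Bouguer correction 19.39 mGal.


BA = g_obs - g_ref + FAC - BC
= 982197.67 - 982397.59 + 68.53 - 19.39
= -150.78 mGal

-150.78


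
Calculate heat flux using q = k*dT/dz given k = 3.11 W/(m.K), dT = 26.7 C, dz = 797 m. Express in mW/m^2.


q = k * dT / dz * 1000
= 3.11 * 26.7 / 797 * 1000
= 0.104187 * 1000
= 104.187 mW/m^2

104.187


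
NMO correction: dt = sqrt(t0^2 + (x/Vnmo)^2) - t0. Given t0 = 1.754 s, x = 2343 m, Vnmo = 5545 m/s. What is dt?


x/Vnmo = 2343/5545 = 0.422543
(x/Vnmo)^2 = 0.178542
t0^2 = 3.076516
sqrt(3.076516 + 0.178542) = 1.804178
dt = 1.804178 - 1.754 = 0.050178

0.050178


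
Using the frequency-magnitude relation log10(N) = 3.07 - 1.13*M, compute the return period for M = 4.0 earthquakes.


log10(N) = 3.07 - 1.13*4.0 = -1.45
N = 10^-1.45 = 0.035481
T = 1/N = 1/0.035481 = 28.1838 years

28.1838


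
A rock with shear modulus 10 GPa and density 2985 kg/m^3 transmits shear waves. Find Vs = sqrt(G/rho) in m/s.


Convert G to Pa: G = 10e9 Pa
Compute G/rho = 10e9 / 2985 = 3350083.7521
Vs = sqrt(3350083.7521) = 1830.32 m/s

1830.32


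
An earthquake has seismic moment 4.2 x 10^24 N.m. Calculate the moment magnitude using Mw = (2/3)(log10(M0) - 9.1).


log10(M0) = log10(4.2 x 10^24) = 24.6232
Mw = 2/3 * (24.6232 - 9.1)
= 2/3 * 15.5232
= 10.35

10.35


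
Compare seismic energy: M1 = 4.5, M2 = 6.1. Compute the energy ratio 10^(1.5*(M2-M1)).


M2 - M1 = 6.1 - 4.5 = 1.6
1.5 * 1.6 = 2.4
ratio = 10^2.4 = 251.19

251.19


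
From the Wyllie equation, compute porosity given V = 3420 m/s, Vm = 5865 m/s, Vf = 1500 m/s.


1/V - 1/Vm = 1/3420 - 1/5865 = 0.00012189
1/Vf - 1/Vm = 1/1500 - 1/5865 = 0.00049616
phi = 0.00012189 / 0.00049616 = 0.2457

0.2457


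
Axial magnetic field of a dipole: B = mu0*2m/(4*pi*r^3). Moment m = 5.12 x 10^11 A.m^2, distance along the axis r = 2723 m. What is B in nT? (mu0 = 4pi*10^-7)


m = 5.12 x 10^11 = 512000000000 A.m^2
2m = 1024000000000 A.m^2
r^3 = 2723^3 = 20190307067
B = (4pi*10^-7) * 1024000000000 / (4*pi * 20190307067) * 1e9
= 1286796.35091 / 253718881421.64 * 1e9
= 5071.7406 nT

5071.7406


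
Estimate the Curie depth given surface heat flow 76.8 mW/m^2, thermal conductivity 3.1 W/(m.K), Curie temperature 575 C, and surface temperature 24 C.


T_Curie - T_surf = 575 - 24 = 551 C
Convert q to W/m^2: 76.8 mW/m^2 = 0.0768 W/m^2
d = 551 * 3.1 / 0.0768 = 22240.89 m

22240.89


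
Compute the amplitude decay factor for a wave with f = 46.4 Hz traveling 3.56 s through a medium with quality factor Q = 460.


pi*f*t/Q = pi*46.4*3.56/460 = 1.128132
A/A0 = exp(-1.128132) = 0.323637

0.323637


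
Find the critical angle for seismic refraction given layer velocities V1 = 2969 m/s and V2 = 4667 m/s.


V1/V2 = 2969/4667 = 0.636169
theta_c = arcsin(0.636169) = 39.5067 degrees

39.5067


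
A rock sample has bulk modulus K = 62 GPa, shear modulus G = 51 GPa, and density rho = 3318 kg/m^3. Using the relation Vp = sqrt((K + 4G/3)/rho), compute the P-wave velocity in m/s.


First compute the effective modulus:
K + 4G/3 = 62e9 + 4*51e9/3 = 130000000000.0 Pa
Then divide by density:
130000000000.0 / 3318 = 39180229.0536 Pa/(kg/m^3)
Take the square root:
Vp = sqrt(39180229.0536) = 6259.41 m/s

6259.41


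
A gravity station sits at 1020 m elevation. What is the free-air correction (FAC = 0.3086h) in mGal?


FAC = 0.3086 * h
= 0.3086 * 1020
= 314.772 mGal

314.772


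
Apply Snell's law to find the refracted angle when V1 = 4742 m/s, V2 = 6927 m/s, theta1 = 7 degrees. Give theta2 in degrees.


sin(theta1) = sin(7 deg) = 0.121869
sin(theta2) = V2/V1 * sin(theta1) = 6927/4742 * 0.121869 = 0.178024
theta2 = arcsin(0.178024) = 10.2547 degrees

10.2547


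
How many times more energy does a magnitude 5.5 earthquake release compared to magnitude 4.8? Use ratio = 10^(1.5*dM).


M2 - M1 = 5.5 - 4.8 = 0.7
1.5 * 0.7 = 1.05
ratio = 10^1.05 = 11.22

11.22


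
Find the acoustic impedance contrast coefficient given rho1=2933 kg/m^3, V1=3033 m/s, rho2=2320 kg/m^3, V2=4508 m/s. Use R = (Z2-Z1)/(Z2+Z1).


Z1 = 2933 * 3033 = 8895789
Z2 = 2320 * 4508 = 10458560
R = (10458560 - 8895789) / (10458560 + 8895789) = 1562771 / 19354349 = 0.0807

0.0807


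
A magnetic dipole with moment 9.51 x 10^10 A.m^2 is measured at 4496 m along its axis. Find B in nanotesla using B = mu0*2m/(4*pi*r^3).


m = 9.51 x 10^10 = 95100000000 A.m^2
2m = 190200000000 A.m^2
r^3 = 4496^3 = 90882215936
B = (4pi*10^-7) * 190200000000 / (4*pi * 90882215936) * 1e9
= 239012.369085 / 1142059607706.0 * 1e9
= 209.2819 nT

209.2819


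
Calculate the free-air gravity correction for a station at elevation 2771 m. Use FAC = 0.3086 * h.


FAC = 0.3086 * h
= 0.3086 * 2771
= 855.1306 mGal

855.1306


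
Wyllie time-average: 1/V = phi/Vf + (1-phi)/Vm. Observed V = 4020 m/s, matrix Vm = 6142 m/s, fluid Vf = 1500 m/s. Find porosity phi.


1/V - 1/Vm = 1/4020 - 1/6142 = 8.594e-05
1/Vf - 1/Vm = 1/1500 - 1/6142 = 0.00050385
phi = 8.594e-05 / 0.00050385 = 0.1706

0.1706


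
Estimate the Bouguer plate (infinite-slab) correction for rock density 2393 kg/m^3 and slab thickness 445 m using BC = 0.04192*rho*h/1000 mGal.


BC = 0.04192 * rho * h / 1000
= 0.04192 * 2393 * 445 / 1000
= 44.64 mGal

44.64


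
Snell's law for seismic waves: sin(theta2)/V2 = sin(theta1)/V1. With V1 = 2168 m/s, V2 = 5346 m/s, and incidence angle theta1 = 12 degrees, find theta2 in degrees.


sin(theta1) = sin(12 deg) = 0.207912
sin(theta2) = V2/V1 * sin(theta1) = 5346/2168 * 0.207912 = 0.512683
theta2 = arcsin(0.512683) = 30.8427 degrees

30.8427


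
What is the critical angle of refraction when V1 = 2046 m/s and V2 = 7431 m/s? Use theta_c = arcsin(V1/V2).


V1/V2 = 2046/7431 = 0.275333
theta_c = arcsin(0.275333) = 15.9819 degrees

15.9819


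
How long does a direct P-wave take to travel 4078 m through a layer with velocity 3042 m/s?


t = x / V
= 4078 / 3042
= 1.3406 s

1.3406


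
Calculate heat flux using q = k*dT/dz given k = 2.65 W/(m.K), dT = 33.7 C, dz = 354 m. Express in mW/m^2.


q = k * dT / dz * 1000
= 2.65 * 33.7 / 354 * 1000
= 0.252274 * 1000
= 252.274 mW/m^2

252.274


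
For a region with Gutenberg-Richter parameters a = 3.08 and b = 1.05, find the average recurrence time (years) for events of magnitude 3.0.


log10(N) = 3.08 - 1.05*3.0 = -0.07
N = 10^-0.07 = 0.851138
T = 1/N = 1/0.851138 = 1.1749 years

1.1749


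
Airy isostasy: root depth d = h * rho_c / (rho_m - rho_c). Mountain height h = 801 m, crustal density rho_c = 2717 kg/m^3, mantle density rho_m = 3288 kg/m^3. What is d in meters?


rho_m - rho_c = 3288 - 2717 = 571
d = 801 * 2717 / 571
= 2176317 / 571
= 3811.41 m

3811.41


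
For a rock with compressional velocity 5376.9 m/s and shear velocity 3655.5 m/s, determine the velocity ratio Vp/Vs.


Vp/Vs = 5376.9 / 3655.5
= 1.4709

1.4709


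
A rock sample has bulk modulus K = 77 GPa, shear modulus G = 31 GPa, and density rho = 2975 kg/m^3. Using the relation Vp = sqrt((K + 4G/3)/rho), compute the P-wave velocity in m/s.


First compute the effective modulus:
K + 4G/3 = 77e9 + 4*31e9/3 = 118333333333.33 Pa
Then divide by density:
118333333333.33 / 2975 = 39775910.3641 Pa/(kg/m^3)
Take the square root:
Vp = sqrt(39775910.3641) = 6306.81 m/s

6306.81


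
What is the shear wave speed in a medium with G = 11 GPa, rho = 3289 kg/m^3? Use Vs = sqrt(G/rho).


Convert G to Pa: G = 11e9 Pa
Compute G/rho = 11e9 / 3289 = 3344481.6054
Vs = sqrt(3344481.6054) = 1828.79 m/s

1828.79


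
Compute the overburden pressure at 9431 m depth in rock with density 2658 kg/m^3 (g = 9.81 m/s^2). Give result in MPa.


P = rho * g * z / 1e6
= 2658 * 9.81 * 9431 / 1e6
= 245913136.38 / 1e6
= 245.9131 MPa

245.9131


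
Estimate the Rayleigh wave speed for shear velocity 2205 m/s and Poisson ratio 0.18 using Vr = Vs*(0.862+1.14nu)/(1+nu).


Numerator factor = 0.862 + 1.14*0.18 = 1.0672
Denominator = 1 + 0.18 = 1.18
Vr = 2205 * 1.0672 / 1.18 = 1994.22 m/s

1994.22


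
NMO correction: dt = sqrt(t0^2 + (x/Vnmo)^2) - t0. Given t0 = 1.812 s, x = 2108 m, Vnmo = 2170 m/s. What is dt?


x/Vnmo = 2108/2170 = 0.971429
(x/Vnmo)^2 = 0.943673
t0^2 = 3.283344
sqrt(3.283344 + 0.943673) = 2.055971
dt = 2.055971 - 1.812 = 0.243971

0.243971


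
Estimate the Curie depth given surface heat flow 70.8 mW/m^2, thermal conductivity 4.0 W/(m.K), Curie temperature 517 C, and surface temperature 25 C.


T_Curie - T_surf = 517 - 25 = 492 C
Convert q to W/m^2: 70.8 mW/m^2 = 0.0708 W/m^2
d = 492 * 4.0 / 0.0708 = 27796.61 m

27796.61


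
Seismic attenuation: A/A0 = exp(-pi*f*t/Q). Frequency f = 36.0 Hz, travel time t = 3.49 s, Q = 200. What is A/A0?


pi*f*t/Q = pi*36.0*3.49/200 = 1.973549
A/A0 = exp(-1.973549) = 0.138963

0.138963


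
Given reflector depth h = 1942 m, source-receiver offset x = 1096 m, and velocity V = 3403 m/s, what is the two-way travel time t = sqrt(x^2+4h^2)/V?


x^2 + 4h^2 = 1096^2 + 4*1942^2 = 1201216 + 15085456 = 16286672
sqrt(16286672) = 4035.6749
t = 4035.6749 / 3403 = 1.1859 s

1.1859


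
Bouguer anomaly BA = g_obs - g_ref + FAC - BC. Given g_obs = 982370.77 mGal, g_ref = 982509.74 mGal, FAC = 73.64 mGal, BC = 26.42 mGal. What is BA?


BA = g_obs - g_ref + FAC - BC
= 982370.77 - 982509.74 + 73.64 - 26.42
= -91.75 mGal

-91.75


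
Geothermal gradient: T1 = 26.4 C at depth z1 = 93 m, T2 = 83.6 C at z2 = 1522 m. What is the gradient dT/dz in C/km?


dT = 83.6 - 26.4 = 57.2 C
dz = 1522 - 93 = 1429 m
gradient = dT/dz * 1000 = 57.2/1429 * 1000 = 40.028 C/km

40.028


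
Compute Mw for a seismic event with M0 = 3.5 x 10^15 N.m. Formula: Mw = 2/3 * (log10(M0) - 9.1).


log10(M0) = log10(3.5 x 10^15) = 15.5441
Mw = 2/3 * (15.5441 - 9.1)
= 2/3 * 6.4441
= 4.3

4.3


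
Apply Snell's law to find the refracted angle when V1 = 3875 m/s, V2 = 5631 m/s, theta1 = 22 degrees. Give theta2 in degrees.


sin(theta1) = sin(22 deg) = 0.374607
sin(theta2) = V2/V1 * sin(theta1) = 5631/3875 * 0.374607 = 0.544364
theta2 = arcsin(0.544364) = 32.9812 degrees

32.9812


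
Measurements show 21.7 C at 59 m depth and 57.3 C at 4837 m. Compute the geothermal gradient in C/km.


dT = 57.3 - 21.7 = 35.6 C
dz = 4837 - 59 = 4778 m
gradient = dT/dz * 1000 = 35.6/4778 * 1000 = 7.4508 C/km

7.4508


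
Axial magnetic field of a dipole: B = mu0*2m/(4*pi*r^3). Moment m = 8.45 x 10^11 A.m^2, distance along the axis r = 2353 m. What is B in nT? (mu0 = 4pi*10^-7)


m = 8.45 x 10^11 = 845000000000 A.m^2
2m = 1690000000000 A.m^2
r^3 = 2353^3 = 13027640977
B = (4pi*10^-7) * 1690000000000 / (4*pi * 13027640977) * 1e9
= 2123716.633827 / 163710164747.79 * 1e9
= 12972.4177 nT

12972.4177


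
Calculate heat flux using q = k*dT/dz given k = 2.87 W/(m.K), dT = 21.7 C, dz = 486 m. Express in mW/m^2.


q = k * dT / dz * 1000
= 2.87 * 21.7 / 486 * 1000
= 0.128146 * 1000
= 128.1461 mW/m^2

128.1461


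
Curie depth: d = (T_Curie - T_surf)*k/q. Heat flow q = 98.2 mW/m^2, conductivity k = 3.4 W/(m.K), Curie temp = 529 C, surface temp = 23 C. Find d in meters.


T_Curie - T_surf = 529 - 23 = 506 C
Convert q to W/m^2: 98.2 mW/m^2 = 0.0982 W/m^2
d = 506 * 3.4 / 0.0982 = 17519.35 m

17519.35


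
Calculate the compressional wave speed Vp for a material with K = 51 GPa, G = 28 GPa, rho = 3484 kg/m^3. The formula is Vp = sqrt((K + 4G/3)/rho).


First compute the effective modulus:
K + 4G/3 = 51e9 + 4*28e9/3 = 88333333333.33 Pa
Then divide by density:
88333333333.33 / 3484 = 25353999.2346 Pa/(kg/m^3)
Take the square root:
Vp = sqrt(25353999.2346) = 5035.28 m/s

5035.28


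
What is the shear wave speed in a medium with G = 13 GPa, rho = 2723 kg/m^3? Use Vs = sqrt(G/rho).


Convert G to Pa: G = 13e9 Pa
Compute G/rho = 13e9 / 2723 = 4774146.1623
Vs = sqrt(4774146.1623) = 2184.98 m/s

2184.98


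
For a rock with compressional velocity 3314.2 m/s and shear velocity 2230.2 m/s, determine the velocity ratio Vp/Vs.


Vp/Vs = 3314.2 / 2230.2
= 1.4861

1.4861


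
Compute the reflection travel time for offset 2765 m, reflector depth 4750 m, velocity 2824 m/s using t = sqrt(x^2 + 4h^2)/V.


x^2 + 4h^2 = 2765^2 + 4*4750^2 = 7645225 + 90250000 = 97895225
sqrt(97895225) = 9894.2016
t = 9894.2016 / 2824 = 3.5036 s

3.5036


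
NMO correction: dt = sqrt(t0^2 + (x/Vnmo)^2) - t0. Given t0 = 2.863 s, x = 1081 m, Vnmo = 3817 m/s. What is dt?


x/Vnmo = 1081/3817 = 0.283207
(x/Vnmo)^2 = 0.080206
t0^2 = 8.196769
sqrt(8.196769 + 0.080206) = 2.876973
dt = 2.876973 - 2.863 = 0.013973

0.013973


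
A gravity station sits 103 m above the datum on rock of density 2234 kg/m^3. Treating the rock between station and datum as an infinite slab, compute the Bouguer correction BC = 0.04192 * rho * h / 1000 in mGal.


BC = 0.04192 * rho * h / 1000
= 0.04192 * 2234 * 103 / 1000
= 9.6459 mGal

9.6459


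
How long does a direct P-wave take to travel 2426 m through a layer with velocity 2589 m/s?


t = x / V
= 2426 / 2589
= 0.937 s

0.937


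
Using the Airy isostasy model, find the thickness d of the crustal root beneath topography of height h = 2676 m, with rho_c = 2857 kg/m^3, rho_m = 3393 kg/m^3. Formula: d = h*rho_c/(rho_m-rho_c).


rho_m - rho_c = 3393 - 2857 = 536
d = 2676 * 2857 / 536
= 7645332 / 536
= 14263.68 m

14263.68


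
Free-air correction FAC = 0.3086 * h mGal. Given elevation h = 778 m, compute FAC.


FAC = 0.3086 * h
= 0.3086 * 778
= 240.0908 mGal

240.0908


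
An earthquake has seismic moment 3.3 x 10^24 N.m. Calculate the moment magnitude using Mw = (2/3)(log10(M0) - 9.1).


log10(M0) = log10(3.3 x 10^24) = 24.5185
Mw = 2/3 * (24.5185 - 9.1)
= 2/3 * 15.4185
= 10.28

10.28


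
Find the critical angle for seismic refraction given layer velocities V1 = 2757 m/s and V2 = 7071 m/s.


V1/V2 = 2757/7071 = 0.389902
theta_c = arcsin(0.389902) = 22.9484 degrees

22.9484


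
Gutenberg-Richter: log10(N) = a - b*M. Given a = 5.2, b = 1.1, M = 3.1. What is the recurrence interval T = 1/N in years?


log10(N) = 5.2 - 1.1*3.1 = 1.79
N = 10^1.79 = 61.6595
T = 1/N = 1/61.6595 = 0.0162 years

0.0162


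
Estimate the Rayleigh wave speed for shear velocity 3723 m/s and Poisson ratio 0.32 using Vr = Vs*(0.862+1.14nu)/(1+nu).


Numerator factor = 0.862 + 1.14*0.32 = 1.2268
Denominator = 1 + 0.32 = 1.32
Vr = 3723 * 1.2268 / 1.32 = 3460.13 m/s

3460.13


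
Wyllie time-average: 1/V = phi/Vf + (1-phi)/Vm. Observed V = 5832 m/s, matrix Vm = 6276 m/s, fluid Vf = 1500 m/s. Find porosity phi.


1/V - 1/Vm = 1/5832 - 1/6276 = 1.213e-05
1/Vf - 1/Vm = 1/1500 - 1/6276 = 0.00050733
phi = 1.213e-05 / 0.00050733 = 0.0239

0.0239


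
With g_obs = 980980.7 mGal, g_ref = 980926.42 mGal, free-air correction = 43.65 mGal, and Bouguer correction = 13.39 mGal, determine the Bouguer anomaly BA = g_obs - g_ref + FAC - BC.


BA = g_obs - g_ref + FAC - BC
= 980980.7 - 980926.42 + 43.65 - 13.39
= 84.54 mGal

84.54


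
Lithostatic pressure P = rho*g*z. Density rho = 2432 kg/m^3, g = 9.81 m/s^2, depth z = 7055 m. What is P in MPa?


P = rho * g * z / 1e6
= 2432 * 9.81 * 7055 / 1e6
= 168317625.6 / 1e6
= 168.3176 MPa

168.3176


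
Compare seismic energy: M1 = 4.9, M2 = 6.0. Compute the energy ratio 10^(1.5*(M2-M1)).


M2 - M1 = 6.0 - 4.9 = 1.1
1.5 * 1.1 = 1.65
ratio = 10^1.65 = 44.67

44.67


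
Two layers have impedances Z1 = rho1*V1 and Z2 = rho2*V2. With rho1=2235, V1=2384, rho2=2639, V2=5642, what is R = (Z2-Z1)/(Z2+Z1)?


Z1 = 2235 * 2384 = 5328240
Z2 = 2639 * 5642 = 14889238
R = (14889238 - 5328240) / (14889238 + 5328240) = 9560998 / 20217478 = 0.4729

0.4729


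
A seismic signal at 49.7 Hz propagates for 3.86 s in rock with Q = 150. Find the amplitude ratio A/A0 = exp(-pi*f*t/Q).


pi*f*t/Q = pi*49.7*3.86/150 = 4.017929
A/A0 = exp(-4.017929) = 0.01799

0.01799


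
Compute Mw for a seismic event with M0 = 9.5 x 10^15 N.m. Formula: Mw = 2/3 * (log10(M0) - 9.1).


log10(M0) = log10(9.5 x 10^15) = 15.9777
Mw = 2/3 * (15.9777 - 9.1)
= 2/3 * 6.8777
= 4.59

4.59


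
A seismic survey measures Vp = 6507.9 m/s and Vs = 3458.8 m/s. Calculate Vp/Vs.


Vp/Vs = 6507.9 / 3458.8
= 1.8815

1.8815


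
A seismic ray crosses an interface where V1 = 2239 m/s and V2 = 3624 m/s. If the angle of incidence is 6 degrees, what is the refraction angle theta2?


sin(theta1) = sin(6 deg) = 0.104528
sin(theta2) = V2/V1 * sin(theta1) = 3624/2239 * 0.104528 = 0.169188
theta2 = arcsin(0.169188) = 9.7406 degrees

9.7406


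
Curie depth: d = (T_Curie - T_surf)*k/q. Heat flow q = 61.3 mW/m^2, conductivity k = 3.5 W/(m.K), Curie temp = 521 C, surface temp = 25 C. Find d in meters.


T_Curie - T_surf = 521 - 25 = 496 C
Convert q to W/m^2: 61.3 mW/m^2 = 0.0613 W/m^2
d = 496 * 3.5 / 0.0613 = 28319.74 m

28319.74


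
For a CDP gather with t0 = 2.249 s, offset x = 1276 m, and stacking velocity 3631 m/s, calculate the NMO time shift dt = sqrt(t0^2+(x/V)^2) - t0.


x/Vnmo = 1276/3631 = 0.351418
(x/Vnmo)^2 = 0.123495
t0^2 = 5.058001
sqrt(5.058001 + 0.123495) = 2.27629
dt = 2.27629 - 2.249 = 0.02729

0.02729


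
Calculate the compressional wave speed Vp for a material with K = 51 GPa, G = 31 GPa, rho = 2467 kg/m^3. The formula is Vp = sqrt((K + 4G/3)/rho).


First compute the effective modulus:
K + 4G/3 = 51e9 + 4*31e9/3 = 92333333333.33 Pa
Then divide by density:
92333333333.33 / 2467 = 37427374.6791 Pa/(kg/m^3)
Take the square root:
Vp = sqrt(37427374.6791) = 6117.79 m/s

6117.79


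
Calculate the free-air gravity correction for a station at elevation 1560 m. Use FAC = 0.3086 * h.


FAC = 0.3086 * h
= 0.3086 * 1560
= 481.416 mGal

481.416


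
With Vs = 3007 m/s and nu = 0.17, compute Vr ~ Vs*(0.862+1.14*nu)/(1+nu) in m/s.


Numerator factor = 0.862 + 1.14*0.17 = 1.0558
Denominator = 1 + 0.17 = 1.17
Vr = 3007 * 1.0558 / 1.17 = 2713.5 m/s

2713.5


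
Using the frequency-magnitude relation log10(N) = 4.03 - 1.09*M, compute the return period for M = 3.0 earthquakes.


log10(N) = 4.03 - 1.09*3.0 = 0.76
N = 10^0.76 = 5.754399
T = 1/N = 1/5.754399 = 0.1738 years

0.1738


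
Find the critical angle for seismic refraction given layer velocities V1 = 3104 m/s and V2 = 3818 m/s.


V1/V2 = 3104/3818 = 0.812991
theta_c = arcsin(0.812991) = 54.3892 degrees

54.3892


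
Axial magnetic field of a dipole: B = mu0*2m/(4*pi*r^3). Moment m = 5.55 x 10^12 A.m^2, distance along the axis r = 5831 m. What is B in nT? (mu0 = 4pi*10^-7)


m = 5.55 x 10^12 = 5550000000000 A.m^2
2m = 11100000000000 A.m^2
r^3 = 5831^3 = 198257271191
B = (4pi*10^-7) * 11100000000000 / (4*pi * 198257271191) * 1e9
= 13948671.381939 / 2491374346777.62 * 1e9
= 5598.7858 nT

5598.7858


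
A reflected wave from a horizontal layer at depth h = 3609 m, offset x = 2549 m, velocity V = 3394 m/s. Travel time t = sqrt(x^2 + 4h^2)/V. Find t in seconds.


x^2 + 4h^2 = 2549^2 + 4*3609^2 = 6497401 + 52099524 = 58596925
sqrt(58596925) = 7654.8628
t = 7654.8628 / 3394 = 2.2554 s

2.2554


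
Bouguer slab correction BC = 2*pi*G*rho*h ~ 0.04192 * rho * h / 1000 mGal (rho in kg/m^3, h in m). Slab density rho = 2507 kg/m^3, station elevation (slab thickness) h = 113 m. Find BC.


BC = 0.04192 * rho * h / 1000
= 0.04192 * 2507 * 113 / 1000
= 11.8756 mGal

11.8756


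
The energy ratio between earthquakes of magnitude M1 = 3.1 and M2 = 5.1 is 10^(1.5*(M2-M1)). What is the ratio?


M2 - M1 = 5.1 - 3.1 = 2.0
1.5 * 2.0 = 3.0
ratio = 10^3.0 = 1000.0

1000.0


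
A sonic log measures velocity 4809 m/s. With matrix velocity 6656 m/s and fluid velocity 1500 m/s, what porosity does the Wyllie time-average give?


1/V - 1/Vm = 1/4809 - 1/6656 = 5.77e-05
1/Vf - 1/Vm = 1/1500 - 1/6656 = 0.00051643
phi = 5.77e-05 / 0.00051643 = 0.1117

0.1117


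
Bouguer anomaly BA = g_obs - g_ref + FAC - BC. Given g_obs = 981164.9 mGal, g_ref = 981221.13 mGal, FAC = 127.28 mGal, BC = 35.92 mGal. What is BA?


BA = g_obs - g_ref + FAC - BC
= 981164.9 - 981221.13 + 127.28 - 35.92
= 35.13 mGal

35.13


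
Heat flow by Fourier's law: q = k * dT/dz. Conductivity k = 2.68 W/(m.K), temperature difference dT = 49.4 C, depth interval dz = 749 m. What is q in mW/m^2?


q = k * dT / dz * 1000
= 2.68 * 49.4 / 749 * 1000
= 0.176758 * 1000
= 176.7583 mW/m^2

176.7583


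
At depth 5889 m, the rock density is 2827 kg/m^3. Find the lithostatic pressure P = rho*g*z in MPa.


P = rho * g * z / 1e6
= 2827 * 9.81 * 5889 / 1e6
= 163318871.43 / 1e6
= 163.3189 MPa

163.3189


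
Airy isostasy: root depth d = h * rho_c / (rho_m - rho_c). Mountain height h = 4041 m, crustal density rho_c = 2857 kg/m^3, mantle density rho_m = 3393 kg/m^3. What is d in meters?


rho_m - rho_c = 3393 - 2857 = 536
d = 4041 * 2857 / 536
= 11545137 / 536
= 21539.43 m

21539.43


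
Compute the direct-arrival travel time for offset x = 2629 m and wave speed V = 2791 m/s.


t = x / V
= 2629 / 2791
= 0.942 s

0.942


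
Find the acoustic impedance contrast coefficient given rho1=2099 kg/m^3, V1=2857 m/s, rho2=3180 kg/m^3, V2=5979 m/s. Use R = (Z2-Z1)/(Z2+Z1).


Z1 = 2099 * 2857 = 5996843
Z2 = 3180 * 5979 = 19013220
R = (19013220 - 5996843) / (19013220 + 5996843) = 13016377 / 25010063 = 0.5204

0.5204


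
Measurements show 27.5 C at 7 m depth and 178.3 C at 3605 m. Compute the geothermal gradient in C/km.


dT = 178.3 - 27.5 = 150.8 C
dz = 3605 - 7 = 3598 m
gradient = dT/dz * 1000 = 150.8/3598 * 1000 = 41.9122 C/km

41.9122


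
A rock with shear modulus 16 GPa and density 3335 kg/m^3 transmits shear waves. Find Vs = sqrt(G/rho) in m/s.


Convert G to Pa: G = 16e9 Pa
Compute G/rho = 16e9 / 3335 = 4797601.1994
Vs = sqrt(4797601.1994) = 2190.34 m/s

2190.34


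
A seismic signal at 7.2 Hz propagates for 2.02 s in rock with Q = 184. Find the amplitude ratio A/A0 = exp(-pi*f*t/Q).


pi*f*t/Q = pi*7.2*2.02/184 = 0.248322
A/A0 = exp(-0.248322) = 0.780108

0.780108


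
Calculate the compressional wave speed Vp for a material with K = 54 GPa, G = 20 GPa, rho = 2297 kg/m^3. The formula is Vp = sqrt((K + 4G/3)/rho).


First compute the effective modulus:
K + 4G/3 = 54e9 + 4*20e9/3 = 80666666666.67 Pa
Then divide by density:
80666666666.67 / 2297 = 35118270.2075 Pa/(kg/m^3)
Take the square root:
Vp = sqrt(35118270.2075) = 5926.07 m/s

5926.07


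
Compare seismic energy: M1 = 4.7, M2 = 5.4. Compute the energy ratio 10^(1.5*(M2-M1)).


M2 - M1 = 5.4 - 4.7 = 0.7
1.5 * 0.7 = 1.05
ratio = 10^1.05 = 11.22

11.22


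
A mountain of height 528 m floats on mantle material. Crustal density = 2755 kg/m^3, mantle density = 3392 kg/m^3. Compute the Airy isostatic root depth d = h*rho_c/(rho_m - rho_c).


rho_m - rho_c = 3392 - 2755 = 637
d = 528 * 2755 / 637
= 1454640 / 637
= 2283.58 m

2283.58


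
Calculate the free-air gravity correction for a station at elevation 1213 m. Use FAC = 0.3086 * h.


FAC = 0.3086 * h
= 0.3086 * 1213
= 374.3318 mGal

374.3318


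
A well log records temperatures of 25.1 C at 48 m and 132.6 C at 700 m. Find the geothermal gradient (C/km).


dT = 132.6 - 25.1 = 107.5 C
dz = 700 - 48 = 652 m
gradient = dT/dz * 1000 = 107.5/652 * 1000 = 164.8773 C/km

164.8773


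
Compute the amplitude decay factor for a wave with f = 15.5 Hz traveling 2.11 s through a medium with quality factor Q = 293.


pi*f*t/Q = pi*15.5*2.11/293 = 0.350668
A/A0 = exp(-0.350668) = 0.704217

0.704217


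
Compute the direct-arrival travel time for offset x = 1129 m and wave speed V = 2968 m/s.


t = x / V
= 1129 / 2968
= 0.3804 s

0.3804


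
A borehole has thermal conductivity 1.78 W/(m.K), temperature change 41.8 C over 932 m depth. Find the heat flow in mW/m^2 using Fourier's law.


q = k * dT / dz * 1000
= 1.78 * 41.8 / 932 * 1000
= 0.079833 * 1000
= 79.8326 mW/m^2

79.8326


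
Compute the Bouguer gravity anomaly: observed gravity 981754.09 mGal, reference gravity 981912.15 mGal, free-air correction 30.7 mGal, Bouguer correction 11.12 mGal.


BA = g_obs - g_ref + FAC - BC
= 981754.09 - 981912.15 + 30.7 - 11.12
= -138.48 mGal

-138.48
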